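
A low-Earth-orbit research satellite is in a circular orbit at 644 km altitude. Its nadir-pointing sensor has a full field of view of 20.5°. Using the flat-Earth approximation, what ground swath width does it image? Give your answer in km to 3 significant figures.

Half-angle = 20.5°/2 = 10.25°.
Swath width ≈ 2h·tan(θ/2) = 2 × 644 × tan(10.25°) = 232.9 km.

233 km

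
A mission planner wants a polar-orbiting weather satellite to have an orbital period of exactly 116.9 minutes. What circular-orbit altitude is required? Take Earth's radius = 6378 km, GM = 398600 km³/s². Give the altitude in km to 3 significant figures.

1540 km

T = 116.9 min = 7014.0 s.
From T = 2π√(a³/μ): a = (μ T²/4π²)^(1/3) = (398600 × 7014.0² / 4π²)^(1/3) = 7920 km.
Altitude h = a − R = 7920 − 6378 = 1542 km.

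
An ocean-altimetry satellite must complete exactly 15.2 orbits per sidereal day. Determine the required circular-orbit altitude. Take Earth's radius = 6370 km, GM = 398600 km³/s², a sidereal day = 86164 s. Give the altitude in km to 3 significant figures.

Required period T = 86164 / 15.2 = 5668.7 s.
From T = 2π√(a³/μ): a = (μ T²/4π²)^(1/3) = (398600 × 5668.7² / 4π²)^(1/3) = 6871 km.
Altitude h = a − R = 6871 − 6370 = 501 km.

501 km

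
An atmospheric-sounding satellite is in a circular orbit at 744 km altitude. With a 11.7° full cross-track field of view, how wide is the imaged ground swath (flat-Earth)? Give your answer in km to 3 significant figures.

Half-angle = 11.7°/2 = 5.85°.
Swath width ≈ 2h·tan(θ/2) = 2 × 744 × tan(5.85°) = 152.5 km.

152 km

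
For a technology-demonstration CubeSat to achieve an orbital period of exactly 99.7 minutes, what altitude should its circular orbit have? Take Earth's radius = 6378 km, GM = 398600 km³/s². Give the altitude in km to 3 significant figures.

T = 99.7 min = 5982.0 s.
From T = 2π√(a³/μ): a = (μ T²/4π²)^(1/3) = (398600 × 5982.0² / 4π²)^(1/3) = 7122 km.
Altitude h = a − R = 7122 − 6378 = 744 km.

744 km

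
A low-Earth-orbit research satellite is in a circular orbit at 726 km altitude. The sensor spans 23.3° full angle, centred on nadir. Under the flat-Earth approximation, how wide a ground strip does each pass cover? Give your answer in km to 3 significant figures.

299 km

Half-angle = 23.3°/2 = 11.65°.
Swath width ≈ 2h·tan(θ/2) = 2 × 726 × tan(11.65°) = 299.4 km.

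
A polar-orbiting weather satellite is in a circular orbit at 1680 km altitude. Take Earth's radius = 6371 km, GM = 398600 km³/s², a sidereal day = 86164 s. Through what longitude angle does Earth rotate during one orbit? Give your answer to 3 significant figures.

30.0°

Semi-major axis a = 6371 + 1680 = 8051 km. Period T = 2π√(a³/μ) = 2π√(8051³/398600) = 7189.3 s = 119.82 min.
During one orbit Earth rotates (7189.3 / 86164) × 360° = 30.04°.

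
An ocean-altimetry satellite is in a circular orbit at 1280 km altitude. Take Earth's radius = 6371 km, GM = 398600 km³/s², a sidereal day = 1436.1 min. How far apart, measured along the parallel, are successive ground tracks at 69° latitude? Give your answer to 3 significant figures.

Semi-major axis a = 6371 + 1280 = 7651 km. Period T = 2π√(a³/μ) = 2π√(7651³/398600) = 6660.2 s = 111.00 min.
Node shift per orbit = (6660.2/86166) × 360° = 27.83°.
Equatorial spacing = 27.83 × 111.2 km/° = 3094 km.
At 69° latitude, spacing = 3094 × cos(69°) = 1109 km.

1110 km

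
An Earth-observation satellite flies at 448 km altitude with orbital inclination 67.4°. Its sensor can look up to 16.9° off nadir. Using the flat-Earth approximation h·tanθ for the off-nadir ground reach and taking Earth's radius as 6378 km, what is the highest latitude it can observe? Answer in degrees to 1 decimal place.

For a prograde orbit the ground track reaches latitude ±i = ±67.4°.
Sensor half-swath on the ground ≈ 448·tan(16.9°) = 136 km = 1.22° of latitude.
Maximum observable latitude ≈ 67.4 + 1.22 = 68.6°.

68.6°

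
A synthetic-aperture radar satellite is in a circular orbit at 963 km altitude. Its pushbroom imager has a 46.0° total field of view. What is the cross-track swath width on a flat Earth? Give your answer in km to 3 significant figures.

818 km

Half-angle = 46.0°/2 = 23°.
Swath width ≈ 2h·tan(θ/2) = 2 × 963 × tan(23°) = 817.5 km.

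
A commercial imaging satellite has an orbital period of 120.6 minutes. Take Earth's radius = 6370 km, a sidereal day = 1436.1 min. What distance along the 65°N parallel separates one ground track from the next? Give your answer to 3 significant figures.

T = 120.6 min = 7236.0 s.
Node shift per orbit = (7236.0/86166) × 360° = 30.23°.
Equatorial spacing = 30.23 × 111.2 km/° = 3361 km.
At 65° latitude, spacing = 3361 × cos(65°) = 1420 km.

1420 km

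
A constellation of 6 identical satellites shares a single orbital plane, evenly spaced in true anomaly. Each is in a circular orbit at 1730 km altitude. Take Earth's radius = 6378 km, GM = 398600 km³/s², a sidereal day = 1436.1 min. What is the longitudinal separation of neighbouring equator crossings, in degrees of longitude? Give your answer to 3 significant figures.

5.06°

Semi-major axis a = 6378 + 1730 = 8108 km. Period T = 2π√(a³/μ) = 2π√(8108³/398600) = 7265.8 s = 121.10 min.
Single-satellite node shift = (7265.8/86166) × 360° = 30.36°.
With 6 satellites evenly phased, successive equator crossings are 30.36/6 = 5.059° apart.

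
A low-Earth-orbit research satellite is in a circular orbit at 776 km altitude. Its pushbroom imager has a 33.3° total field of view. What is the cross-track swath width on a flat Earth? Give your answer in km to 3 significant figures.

Half-angle = 33.3°/2 = 16.65°.
Swath width ≈ 2h·tan(θ/2) = 2 × 776 × tan(16.65°) = 464.1 km.

464 km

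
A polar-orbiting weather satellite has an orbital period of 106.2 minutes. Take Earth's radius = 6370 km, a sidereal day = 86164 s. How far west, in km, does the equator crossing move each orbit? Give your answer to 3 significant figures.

2960 km

T = 106.2 min = 6372.0 s.
During one orbit Earth rotates (6372.0 / 86164) × 360° = 26.62°.
At the equator that is 26.62° × (2π·6370/360) km/° = 26.62 × 111.2 = 2960 km.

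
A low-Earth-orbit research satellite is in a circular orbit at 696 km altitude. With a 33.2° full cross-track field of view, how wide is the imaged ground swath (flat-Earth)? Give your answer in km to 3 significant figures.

415 km

Half-angle = 33.2°/2 = 16.6°.
Swath width ≈ 2h·tan(θ/2) = 2 × 696 × tan(16.6°) = 415.0 km.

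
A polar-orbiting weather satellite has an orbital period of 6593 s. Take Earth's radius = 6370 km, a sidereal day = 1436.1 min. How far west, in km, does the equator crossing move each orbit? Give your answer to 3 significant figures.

3060 km

During one orbit Earth rotates (6593.0 / 86166) × 360° = 27.55°.
At the equator that is 27.55° × (2π·6370/360) km/° = 27.55 × 111.2 = 3062 km.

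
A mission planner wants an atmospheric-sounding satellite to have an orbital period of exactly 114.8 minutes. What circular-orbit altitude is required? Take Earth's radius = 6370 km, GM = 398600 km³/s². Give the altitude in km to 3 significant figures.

1450 km

T = 114.8 min = 6888.0 s.
From T = 2π√(a³/μ): a = (μ T²/4π²)^(1/3) = (398600 × 6888.0² / 4π²)^(1/3) = 7824 km.
Altitude h = a − R = 7824 − 6370 = 1454 km.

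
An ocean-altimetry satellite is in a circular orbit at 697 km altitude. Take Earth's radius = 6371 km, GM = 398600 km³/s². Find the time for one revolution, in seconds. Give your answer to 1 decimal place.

Semi-major axis a = 6371 + 697 = 7068 km. Period T = 2π√(a³/μ) = 2π√(7068³/398600) = 5913.7 s = 98.56 min.

5913.7 seconds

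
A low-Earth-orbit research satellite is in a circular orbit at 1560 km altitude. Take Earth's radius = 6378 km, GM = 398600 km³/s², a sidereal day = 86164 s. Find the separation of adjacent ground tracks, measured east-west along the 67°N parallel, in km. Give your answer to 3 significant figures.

1280 km

Semi-major axis a = 6378 + 1560 = 7938 km. Period T = 2π√(a³/μ) = 2π√(7938³/398600) = 7038.5 s = 117.31 min.
Node shift per orbit = (7038.5/86164) × 360° = 29.41°.
Equatorial spacing = 29.41 × 111.3 km/° = 3274 km.
At 67° latitude, spacing = 3274 × cos(67°) = 1279 km.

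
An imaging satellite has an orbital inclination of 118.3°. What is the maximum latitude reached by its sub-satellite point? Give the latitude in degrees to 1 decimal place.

Retrograde orbit: the ground track reaches ±(180° − i) = ±(180 − 118.3) = ±61.7°.

61.7°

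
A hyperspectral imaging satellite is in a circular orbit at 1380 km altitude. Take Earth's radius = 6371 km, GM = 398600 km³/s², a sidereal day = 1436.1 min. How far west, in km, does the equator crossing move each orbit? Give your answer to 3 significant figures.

Semi-major axis a = 6371 + 1380 = 7751 km. Period T = 2π√(a³/μ) = 2π√(7751³/398600) = 6791.2 s = 113.19 min.
During one orbit Earth rotates (6791.2 / 86166) × 360° = 28.37°.
At the equator that is 28.37° × (2π·6371/360) km/° = 28.37 × 111.2 = 3155 km.

3160 km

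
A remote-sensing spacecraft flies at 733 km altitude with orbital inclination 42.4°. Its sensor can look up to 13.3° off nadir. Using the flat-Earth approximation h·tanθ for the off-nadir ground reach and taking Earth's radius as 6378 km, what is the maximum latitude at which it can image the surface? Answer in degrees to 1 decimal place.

44.0°

For a prograde orbit the ground track reaches latitude ±i = ±42.4°.
Sensor half-swath on the ground ≈ 733·tan(13.3°) = 173 km = 1.56° of latitude.
Maximum observable latitude ≈ 42.4 + 1.56 = 44.0°.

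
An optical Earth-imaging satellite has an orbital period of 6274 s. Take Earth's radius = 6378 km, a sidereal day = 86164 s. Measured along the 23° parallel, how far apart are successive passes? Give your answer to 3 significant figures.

2690 km

Node shift per orbit = (6274.0/86164) × 360° = 26.21°.
Equatorial spacing = 26.21 × 111.3 km/° = 2918 km.
At 23° latitude, spacing = 2918 × cos(23°) = 2686 km.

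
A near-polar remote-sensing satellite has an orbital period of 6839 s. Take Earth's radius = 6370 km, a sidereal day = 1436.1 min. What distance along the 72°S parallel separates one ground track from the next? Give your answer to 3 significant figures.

982 km

Node shift per orbit = (6839.0/86166) × 360° = 28.57°.
Equatorial spacing = 28.57 × 111.2 km/° = 3177 km.
At 72° latitude, spacing = 3177 × cos(72°) = 982 km.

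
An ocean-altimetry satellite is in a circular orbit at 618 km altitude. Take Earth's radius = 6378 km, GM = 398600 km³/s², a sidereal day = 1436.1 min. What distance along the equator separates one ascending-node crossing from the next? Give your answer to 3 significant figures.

2710 km

Semi-major axis a = 6378 + 618 = 6996 km. Period T = 2π√(a³/μ) = 2π√(6996³/398600) = 5823.5 s = 97.06 min.
During one orbit Earth rotates (5823.5 / 86166) × 360° = 24.33°.
At the equator that is 24.33° × (2π·6378/360) km/° = 24.33 × 111.3 = 2708 km.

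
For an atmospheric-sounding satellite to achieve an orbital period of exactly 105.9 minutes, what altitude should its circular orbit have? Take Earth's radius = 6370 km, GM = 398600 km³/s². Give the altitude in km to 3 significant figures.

1040 km

T = 105.9 min = 6354.0 s.
From T = 2π√(a³/μ): a = (μ T²/4π²)^(1/3) = (398600 × 6354.0² / 4π²)^(1/3) = 7415 km.
Altitude h = a − R = 7415 − 6370 = 1045 km.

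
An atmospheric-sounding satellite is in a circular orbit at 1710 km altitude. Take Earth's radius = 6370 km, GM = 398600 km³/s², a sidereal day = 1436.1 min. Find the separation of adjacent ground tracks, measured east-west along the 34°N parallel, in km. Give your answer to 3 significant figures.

2780 km

Semi-major axis a = 6370 + 1710 = 8080 km. Period T = 2π√(a³/μ) = 2π√(8080³/398600) = 7228.2 s = 120.47 min.
Node shift per orbit = (7228.2/86166) × 360° = 30.20°.
Equatorial spacing = 30.20 × 111.2 km/° = 3357 km.
At 34° latitude, spacing = 3357 × cos(34°) = 2783 km.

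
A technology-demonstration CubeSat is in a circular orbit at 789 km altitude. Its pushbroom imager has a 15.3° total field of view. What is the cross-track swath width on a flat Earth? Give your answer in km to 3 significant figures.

Half-angle = 15.3°/2 = 7.65°.
Swath width ≈ 2h·tan(θ/2) = 2 × 789 × tan(7.65°) = 212.0 km.

212 km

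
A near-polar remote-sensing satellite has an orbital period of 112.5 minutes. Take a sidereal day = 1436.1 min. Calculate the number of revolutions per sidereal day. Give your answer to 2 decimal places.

T = 112.5 min = 6750.0 s.
Orbits per sidereal day = 86166 / 6750.0 = 12.765.

12.77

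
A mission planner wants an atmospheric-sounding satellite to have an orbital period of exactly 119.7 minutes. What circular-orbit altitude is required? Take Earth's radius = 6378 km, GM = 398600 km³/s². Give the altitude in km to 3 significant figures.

T = 119.7 min = 7182.0 s.
From T = 2π√(a³/μ): a = (μ T²/4π²)^(1/3) = (398600 × 7182.0² / 4π²)^(1/3) = 8046 km.
Altitude h = a − R = 8046 − 6378 = 1668 km.

1670 km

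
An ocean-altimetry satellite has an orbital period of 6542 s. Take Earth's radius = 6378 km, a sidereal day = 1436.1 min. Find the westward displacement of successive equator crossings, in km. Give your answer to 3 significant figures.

During one orbit Earth rotates (6542.0 / 86166) × 360° = 27.33°.
At the equator that is 27.33° × (2π·6378/360) km/° = 27.33 × 111.3 = 3043 km.

3040 km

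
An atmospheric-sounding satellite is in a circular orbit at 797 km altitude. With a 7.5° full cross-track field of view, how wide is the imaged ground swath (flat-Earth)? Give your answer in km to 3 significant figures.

104 km

Half-angle = 7.5°/2 = 3.75°.
Swath width ≈ 2h·tan(θ/2) = 2 × 797 × tan(3.75°) = 104.5 km.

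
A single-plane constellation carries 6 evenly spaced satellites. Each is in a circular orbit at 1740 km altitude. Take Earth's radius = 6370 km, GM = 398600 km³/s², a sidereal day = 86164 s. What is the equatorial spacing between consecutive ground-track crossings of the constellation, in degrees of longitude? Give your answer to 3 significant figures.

Semi-major axis a = 6370 + 1740 = 8110 km. Period T = 2π√(a³/μ) = 2π√(8110³/398600) = 7268.5 s = 121.14 min.
Single-satellite node shift = (7268.5/86164) × 360° = 30.37°.
With 6 satellites evenly phased, successive equator crossings are 30.37/6 = 5.061° apart.

5.06°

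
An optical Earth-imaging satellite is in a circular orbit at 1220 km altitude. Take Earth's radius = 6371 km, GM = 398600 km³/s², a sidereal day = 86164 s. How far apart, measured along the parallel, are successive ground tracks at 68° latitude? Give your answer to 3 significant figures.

Semi-major axis a = 6371 + 1220 = 7591 km. Period T = 2π√(a³/μ) = 2π√(7591³/398600) = 6582.0 s = 109.70 min.
Node shift per orbit = (6582.0/86164) × 360° = 27.50°.
Equatorial spacing = 27.50 × 111.2 km/° = 3058 km.
At 68° latitude, spacing = 3058 × cos(68°) = 1146 km.

1150 km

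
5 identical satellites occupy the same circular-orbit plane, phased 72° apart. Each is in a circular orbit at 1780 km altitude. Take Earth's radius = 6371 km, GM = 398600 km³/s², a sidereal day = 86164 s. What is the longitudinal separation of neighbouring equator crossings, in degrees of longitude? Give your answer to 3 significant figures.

Semi-major axis a = 6371 + 1780 = 8151 km. Period T = 2π√(a³/μ) = 2π√(8151³/398600) = 7323.6 s = 122.06 min.
Single-satellite node shift = (7323.6/86164) × 360° = 30.60°.
With 5 satellites evenly phased, successive equator crossings are 30.60/5 = 6.120° apart.

6.12°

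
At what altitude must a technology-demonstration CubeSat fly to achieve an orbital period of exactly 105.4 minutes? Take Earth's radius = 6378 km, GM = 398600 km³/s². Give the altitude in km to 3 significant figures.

T = 105.4 min = 6324.0 s.
From T = 2π√(a³/μ): a = (μ T²/4π²)^(1/3) = (398600 × 6324.0² / 4π²)^(1/3) = 7391 km.
Altitude h = a − R = 7391 − 6378 = 1013 km.

1010 km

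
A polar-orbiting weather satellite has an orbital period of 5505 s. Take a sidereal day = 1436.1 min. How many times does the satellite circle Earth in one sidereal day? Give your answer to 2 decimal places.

15.65

Orbits per sidereal day = 86166 / 5505.0 = 15.652.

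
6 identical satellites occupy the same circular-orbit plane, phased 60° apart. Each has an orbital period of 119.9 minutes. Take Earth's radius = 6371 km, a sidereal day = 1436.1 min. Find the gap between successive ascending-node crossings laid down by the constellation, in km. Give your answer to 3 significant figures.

T = 119.9 min = 7194.0 s.
Single-satellite node shift = (7194.0/86166) × 360° = 30.06°.
With 6 satellites evenly phased, successive equator crossings are 30.06/6 = 5.009° apart.
That is 5.009 × 111.2 = 557 km at the equator.

557 km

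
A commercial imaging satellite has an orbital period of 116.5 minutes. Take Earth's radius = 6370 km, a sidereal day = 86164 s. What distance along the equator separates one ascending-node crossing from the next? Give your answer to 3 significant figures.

T = 116.5 min = 6990.0 s.
During one orbit Earth rotates (6990.0 / 86164) × 360° = 29.20°.
At the equator that is 29.20° × (2π·6370/360) km/° = 29.20 × 111.2 = 3247 km.

3250 km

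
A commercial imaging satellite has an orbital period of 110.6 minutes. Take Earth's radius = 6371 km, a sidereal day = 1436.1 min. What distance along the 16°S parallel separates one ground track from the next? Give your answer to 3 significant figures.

2960 km

T = 110.6 min = 6636.0 s.
Node shift per orbit = (6636.0/86166) × 360° = 27.73°.
Equatorial spacing = 27.73 × 111.2 km/° = 3083 km.
At 16° latitude, spacing = 3083 × cos(16°) = 2963 km.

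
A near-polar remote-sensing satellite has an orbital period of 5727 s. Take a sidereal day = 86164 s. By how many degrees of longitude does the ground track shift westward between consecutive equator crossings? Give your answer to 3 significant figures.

23.9°

During one orbit Earth rotates (5727.0 / 86164) × 360° = 23.93°.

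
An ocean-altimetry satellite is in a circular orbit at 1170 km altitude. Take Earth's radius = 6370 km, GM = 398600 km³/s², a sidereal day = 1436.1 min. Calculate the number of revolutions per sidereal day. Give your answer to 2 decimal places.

Semi-major axis a = 6370 + 1170 = 7540 km. Period T = 2π√(a³/μ) = 2π√(7540³/398600) = 6515.8 s = 108.60 min.
Orbits per sidereal day = 86166 / 6515.8 = 13.224.

13.22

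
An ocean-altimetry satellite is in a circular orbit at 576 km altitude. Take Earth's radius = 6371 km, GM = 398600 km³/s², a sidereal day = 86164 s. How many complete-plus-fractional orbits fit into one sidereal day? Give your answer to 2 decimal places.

14.95

Semi-major axis a = 6371 + 576 = 6947 km. Period T = 2π√(a³/μ) = 2π√(6947³/398600) = 5762.4 s = 96.04 min.
Orbits per sidereal day = 86164 / 5762.4 = 14.953.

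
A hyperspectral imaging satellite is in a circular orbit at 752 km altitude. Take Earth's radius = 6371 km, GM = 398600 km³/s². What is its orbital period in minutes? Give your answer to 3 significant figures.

99.7 min

Semi-major axis a = 6371 + 752 = 7123 km. Period T = 2π√(a³/μ) = 2π√(7123³/398600) = 5982.8 s = 99.71 min.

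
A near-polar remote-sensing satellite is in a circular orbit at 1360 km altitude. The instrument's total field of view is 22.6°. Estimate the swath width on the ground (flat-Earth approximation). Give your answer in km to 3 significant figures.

544 km

Half-angle = 22.6°/2 = 11.3°.
Swath width ≈ 2h·tan(θ/2) = 2 × 1360 × tan(11.3°) = 543.5 km.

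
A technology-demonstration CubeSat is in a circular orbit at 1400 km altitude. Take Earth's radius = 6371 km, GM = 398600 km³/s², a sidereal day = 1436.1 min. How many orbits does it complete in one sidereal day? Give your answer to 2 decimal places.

12.64

Semi-major axis a = 6371 + 1400 = 7771 km. Period T = 2π√(a³/μ) = 2π√(7771³/398600) = 6817.5 s = 113.63 min.
Orbits per sidereal day = 86166 / 6817.5 = 12.639.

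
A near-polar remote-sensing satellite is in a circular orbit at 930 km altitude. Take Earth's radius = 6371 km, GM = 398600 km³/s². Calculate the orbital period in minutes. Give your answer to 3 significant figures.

103 min

Semi-major axis a = 6371 + 930 = 7301 km. Period T = 2π√(a³/μ) = 2π√(7301³/398600) = 6208.5 s = 103.47 min.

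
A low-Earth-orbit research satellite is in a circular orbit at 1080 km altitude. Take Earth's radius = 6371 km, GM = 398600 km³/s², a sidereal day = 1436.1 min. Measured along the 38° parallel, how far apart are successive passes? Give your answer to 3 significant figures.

Semi-major axis a = 6371 + 1080 = 7451 km. Period T = 2π√(a³/μ) = 2π√(7451³/398600) = 6400.8 s = 106.68 min.
Node shift per orbit = (6400.8/86166) × 360° = 26.74°.
Equatorial spacing = 26.74 × 111.2 km/° = 2974 km.
At 38° latitude, spacing = 2974 × cos(38°) = 2343 km.

2340 km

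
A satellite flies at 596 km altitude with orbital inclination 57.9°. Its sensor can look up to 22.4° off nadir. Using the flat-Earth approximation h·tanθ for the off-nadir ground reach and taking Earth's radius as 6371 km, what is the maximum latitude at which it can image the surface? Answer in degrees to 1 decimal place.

60.1°

For a prograde orbit the ground track reaches latitude ±i = ±57.9°.
Sensor half-swath on the ground ≈ 596·tan(22.4°) = 246 km = 2.21° of latitude.
Maximum observable latitude ≈ 57.9 + 2.21 = 60.1°.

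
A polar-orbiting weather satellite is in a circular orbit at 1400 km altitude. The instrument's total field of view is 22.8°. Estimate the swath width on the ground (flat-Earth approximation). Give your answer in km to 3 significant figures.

565 km

Half-angle = 22.8°/2 = 11.4°.
Swath width ≈ 2h·tan(θ/2) = 2 × 1400 × tan(11.4°) = 564.6 km.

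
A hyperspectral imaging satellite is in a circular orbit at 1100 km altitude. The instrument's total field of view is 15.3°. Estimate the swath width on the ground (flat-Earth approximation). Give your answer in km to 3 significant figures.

Half-angle = 15.3°/2 = 7.65°.
Swath width ≈ 2h·tan(θ/2) = 2 × 1100 × tan(7.65°) = 295.5 km.

295 km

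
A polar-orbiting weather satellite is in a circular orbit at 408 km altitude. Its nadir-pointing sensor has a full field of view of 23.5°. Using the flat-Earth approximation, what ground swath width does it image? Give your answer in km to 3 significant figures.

170 km

Half-angle = 23.5°/2 = 11.75°.
Swath width ≈ 2h·tan(θ/2) = 2 × 408 × tan(11.75°) = 169.7 km.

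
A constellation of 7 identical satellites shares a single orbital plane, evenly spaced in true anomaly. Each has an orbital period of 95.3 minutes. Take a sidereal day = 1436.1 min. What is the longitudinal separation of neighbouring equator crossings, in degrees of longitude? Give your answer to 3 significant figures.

3.41°

T = 95.3 min = 5718.0 s.
Single-satellite node shift = (5718.0/86166) × 360° = 23.89°.
With 7 satellites evenly phased, successive equator crossings are 23.89/7 = 3.413° apart.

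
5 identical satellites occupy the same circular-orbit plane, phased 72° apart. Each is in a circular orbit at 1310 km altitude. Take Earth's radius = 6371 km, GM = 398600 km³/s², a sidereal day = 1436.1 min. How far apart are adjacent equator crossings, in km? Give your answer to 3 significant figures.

Semi-major axis a = 6371 + 1310 = 7681 km. Period T = 2π√(a³/μ) = 2π√(7681³/398600) = 6699.4 s = 111.66 min.
Single-satellite node shift = (6699.4/86166) × 360° = 27.99°.
With 5 satellites evenly phased, successive equator crossings are 27.99/5 = 5.598° apart.
That is 5.598 × 111.2 = 622 km at the equator.

622 km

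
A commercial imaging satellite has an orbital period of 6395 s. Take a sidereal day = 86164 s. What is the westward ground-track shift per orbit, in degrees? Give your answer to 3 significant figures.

26.7°

During one orbit Earth rotates (6395.0 / 86164) × 360° = 26.72°.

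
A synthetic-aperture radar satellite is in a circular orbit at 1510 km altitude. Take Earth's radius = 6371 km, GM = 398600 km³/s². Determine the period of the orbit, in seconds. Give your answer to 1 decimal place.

6962.8 seconds

Semi-major axis a = 6371 + 1510 = 7881 km. Period T = 2π√(a³/μ) = 2π√(7881³/398600) = 6962.8 s = 116.05 min.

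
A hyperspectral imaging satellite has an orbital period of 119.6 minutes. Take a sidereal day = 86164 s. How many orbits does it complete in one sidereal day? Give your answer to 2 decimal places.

T = 119.6 min = 7176.0 s.
Orbits per sidereal day = 86164 / 7176.0 = 12.007.

12.01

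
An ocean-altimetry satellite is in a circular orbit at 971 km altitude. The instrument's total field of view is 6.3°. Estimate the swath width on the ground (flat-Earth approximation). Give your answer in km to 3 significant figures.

Half-angle = 6.3°/2 = 3.15°.
Swath width ≈ 2h·tan(θ/2) = 2 × 971 × tan(3.15°) = 106.9 km.

107 km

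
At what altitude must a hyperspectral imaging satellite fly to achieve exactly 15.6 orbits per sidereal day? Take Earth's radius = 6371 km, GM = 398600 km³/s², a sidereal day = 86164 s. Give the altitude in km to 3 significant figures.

382 km

Required period T = 86164 / 15.6 = 5523.3 s.
From T = 2π√(a³/μ): a = (μ T²/4π²)^(1/3) = (398600 × 5523.3² / 4π²)^(1/3) = 6753 km.
Altitude h = a − R = 6753 − 6371 = 382 km.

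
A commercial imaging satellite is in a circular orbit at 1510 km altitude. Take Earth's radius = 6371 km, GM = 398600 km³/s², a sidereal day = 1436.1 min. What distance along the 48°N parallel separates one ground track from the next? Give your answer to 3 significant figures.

2160 km

Semi-major axis a = 6371 + 1510 = 7881 km. Period T = 2π√(a³/μ) = 2π√(7881³/398600) = 6962.8 s = 116.05 min.
Node shift per orbit = (6962.8/86166) × 360° = 29.09°.
Equatorial spacing = 29.09 × 111.2 km/° = 3235 km.
At 48° latitude, spacing = 3235 × cos(48°) = 2164 km.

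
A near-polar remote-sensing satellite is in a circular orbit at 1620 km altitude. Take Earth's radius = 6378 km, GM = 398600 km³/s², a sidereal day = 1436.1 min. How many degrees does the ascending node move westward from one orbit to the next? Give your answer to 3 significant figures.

29.7°

Semi-major axis a = 6378 + 1620 = 7998 km. Period T = 2π√(a³/μ) = 2π√(7998³/398600) = 7118.4 s = 118.64 min.
During one orbit Earth rotates (7118.4 / 86166) × 360° = 29.74°.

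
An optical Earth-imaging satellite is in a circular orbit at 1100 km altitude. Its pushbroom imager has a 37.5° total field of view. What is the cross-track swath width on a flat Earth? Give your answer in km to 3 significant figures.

747 km

Half-angle = 37.5°/2 = 18.75°.
Swath width ≈ 2h·tan(θ/2) = 2 × 1100 × tan(18.75°) = 746.8 km.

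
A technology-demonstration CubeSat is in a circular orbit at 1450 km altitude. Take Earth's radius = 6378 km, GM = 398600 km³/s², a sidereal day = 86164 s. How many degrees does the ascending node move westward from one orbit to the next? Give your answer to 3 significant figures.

Semi-major axis a = 6378 + 1450 = 7828 km. Period T = 2π√(a³/μ) = 2π√(7828³/398600) = 6892.7 s = 114.88 min.
During one orbit Earth rotates (6892.7 / 86164) × 360° = 28.80°.

28.8°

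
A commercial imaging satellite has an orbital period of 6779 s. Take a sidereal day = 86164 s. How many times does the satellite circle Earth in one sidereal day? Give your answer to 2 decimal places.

Orbits per sidereal day = 86164 / 6779.0 = 12.710.

12.71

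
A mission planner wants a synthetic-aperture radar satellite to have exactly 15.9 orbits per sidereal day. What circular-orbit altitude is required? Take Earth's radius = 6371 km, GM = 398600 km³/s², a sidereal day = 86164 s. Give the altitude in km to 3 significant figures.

Required period T = 86164 / 15.9 = 5419.1 s.
From T = 2π√(a³/μ): a = (μ T²/4π²)^(1/3) = (398600 × 5419.1² / 4π²)^(1/3) = 6668 km.
Altitude h = a − R = 6668 − 6371 = 297 km.

297 km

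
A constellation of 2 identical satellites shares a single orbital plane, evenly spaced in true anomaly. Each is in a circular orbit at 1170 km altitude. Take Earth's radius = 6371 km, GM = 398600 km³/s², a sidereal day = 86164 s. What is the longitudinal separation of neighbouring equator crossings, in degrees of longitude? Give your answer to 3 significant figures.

Semi-major axis a = 6371 + 1170 = 7541 km. Period T = 2π√(a³/μ) = 2π√(7541³/398600) = 6517.1 s = 108.62 min.
Single-satellite node shift = (6517.1/86164) × 360° = 27.23°.
With 2 satellites evenly phased, successive equator crossings are 27.23/2 = 13.614° apart.

13.6°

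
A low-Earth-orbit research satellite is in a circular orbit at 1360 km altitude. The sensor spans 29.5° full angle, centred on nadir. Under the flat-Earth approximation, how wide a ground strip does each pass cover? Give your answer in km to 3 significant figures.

716 km

Half-angle = 29.5°/2 = 14.75°.
Swath width ≈ 2h·tan(θ/2) = 2 × 1360 × tan(14.75°) = 716.1 km.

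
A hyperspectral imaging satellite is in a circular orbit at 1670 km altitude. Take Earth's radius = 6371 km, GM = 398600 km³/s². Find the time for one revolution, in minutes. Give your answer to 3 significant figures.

120 min

Semi-major axis a = 6371 + 1670 = 8041 km. Period T = 2π√(a³/μ) = 2π√(8041³/398600) = 7175.9 s = 119.60 min.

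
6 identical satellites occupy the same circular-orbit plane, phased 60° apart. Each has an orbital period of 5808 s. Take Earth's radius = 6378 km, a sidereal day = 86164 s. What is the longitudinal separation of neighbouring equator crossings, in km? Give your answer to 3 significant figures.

450 km

Single-satellite node shift = (5808.0/86164) × 360° = 24.27°.
With 6 satellites evenly phased, successive equator crossings are 24.27/6 = 4.044° apart.
That is 4.044 × 111.3 = 450 km at the equator.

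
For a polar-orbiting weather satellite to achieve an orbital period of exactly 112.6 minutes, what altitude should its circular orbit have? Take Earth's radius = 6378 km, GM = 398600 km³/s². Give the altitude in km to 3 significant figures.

1350 km

T = 112.6 min = 6756.0 s.
From T = 2π√(a³/μ): a = (μ T²/4π²)^(1/3) = (398600 × 6756.0² / 4π²)^(1/3) = 7724 km.
Altitude h = a − R = 7724 − 6378 = 1346 km.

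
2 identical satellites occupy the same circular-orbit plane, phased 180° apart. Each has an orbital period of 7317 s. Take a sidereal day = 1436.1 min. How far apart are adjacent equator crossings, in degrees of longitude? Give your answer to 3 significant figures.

Single-satellite node shift = (7317.0/86166) × 360° = 30.57°.
With 2 satellites evenly phased, successive equator crossings are 30.57/2 = 15.285° apart.

15.3°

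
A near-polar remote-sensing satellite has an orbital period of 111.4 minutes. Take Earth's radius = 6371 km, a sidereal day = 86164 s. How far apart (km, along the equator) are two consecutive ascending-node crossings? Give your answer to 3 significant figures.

T = 111.4 min = 6684.0 s.
During one orbit Earth rotates (6684.0 / 86164) × 360° = 27.93°.
At the equator that is 27.93° × (2π·6371/360) km/° = 27.93 × 111.2 = 3105 km.

3110 km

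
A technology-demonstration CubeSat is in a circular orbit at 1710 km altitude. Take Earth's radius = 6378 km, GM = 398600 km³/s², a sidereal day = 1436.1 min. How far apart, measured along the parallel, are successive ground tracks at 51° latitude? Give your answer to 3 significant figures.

Semi-major axis a = 6378 + 1710 = 8088 km. Period T = 2π√(a³/μ) = 2π√(8088³/398600) = 7238.9 s = 120.65 min.
Node shift per orbit = (7238.9/86166) × 360° = 30.24°.
Equatorial spacing = 30.24 × 111.3 km/° = 3367 km.
At 51° latitude, spacing = 3367 × cos(51°) = 2119 km.

2120 km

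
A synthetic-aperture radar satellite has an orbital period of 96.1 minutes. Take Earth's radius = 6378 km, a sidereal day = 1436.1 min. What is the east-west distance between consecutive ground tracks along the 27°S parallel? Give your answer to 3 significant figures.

2390 km

T = 96.1 min = 5766.0 s.
Node shift per orbit = (5766.0/86166) × 360° = 24.09°.
Equatorial spacing = 24.09 × 111.3 km/° = 2682 km.
At 27° latitude, spacing = 2682 × cos(27°) = 2389 km.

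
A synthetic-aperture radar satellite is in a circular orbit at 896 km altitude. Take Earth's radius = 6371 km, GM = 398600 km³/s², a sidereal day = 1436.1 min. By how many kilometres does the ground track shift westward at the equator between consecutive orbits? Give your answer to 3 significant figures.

2860 km

Semi-major axis a = 6371 + 896 = 7267 km. Period T = 2π√(a³/μ) = 2π√(7267³/398600) = 6165.2 s = 102.75 min.
During one orbit Earth rotates (6165.2 / 86166) × 360° = 25.76°.
At the equator that is 25.76° × (2π·6371/360) km/° = 25.76 × 111.2 = 2864 km.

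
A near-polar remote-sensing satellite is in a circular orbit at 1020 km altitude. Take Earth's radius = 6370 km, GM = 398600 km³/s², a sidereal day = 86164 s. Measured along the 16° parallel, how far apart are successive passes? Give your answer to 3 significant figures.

Semi-major axis a = 6370 + 1020 = 7390 km. Period T = 2π√(a³/μ) = 2π√(7390³/398600) = 6322.3 s = 105.37 min.
Node shift per orbit = (6322.3/86164) × 360° = 26.42°.
Equatorial spacing = 26.42 × 111.2 km/° = 2937 km.
At 16° latitude, spacing = 2937 × cos(16°) = 2823 km.

2820 km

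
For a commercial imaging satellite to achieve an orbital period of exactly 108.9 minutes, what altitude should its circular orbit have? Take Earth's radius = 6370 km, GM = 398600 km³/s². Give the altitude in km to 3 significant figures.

T = 108.9 min = 6534.0 s.
From T = 2π√(a³/μ): a = (μ T²/4π²)^(1/3) = (398600 × 6534.0² / 4π²)^(1/3) = 7554 km.
Altitude h = a − R = 7554 − 6370 = 1184 km.

1180 km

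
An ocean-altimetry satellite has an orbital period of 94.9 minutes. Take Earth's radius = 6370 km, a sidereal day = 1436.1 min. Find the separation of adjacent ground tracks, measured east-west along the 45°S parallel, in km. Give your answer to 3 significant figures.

T = 94.9 min = 5694.0 s.
Node shift per orbit = (5694.0/86166) × 360° = 23.79°.
Equatorial spacing = 23.79 × 111.2 km/° = 2645 km.
At 45° latitude, spacing = 2645 × cos(45°) = 1870 km.

1870 km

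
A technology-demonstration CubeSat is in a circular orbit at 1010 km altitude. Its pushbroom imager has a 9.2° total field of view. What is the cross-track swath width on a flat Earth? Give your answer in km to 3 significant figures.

Half-angle = 9.2°/2 = 4.6°.
Swath width ≈ 2h·tan(θ/2) = 2 × 1010 × tan(4.6°) = 162.5 km.

163 km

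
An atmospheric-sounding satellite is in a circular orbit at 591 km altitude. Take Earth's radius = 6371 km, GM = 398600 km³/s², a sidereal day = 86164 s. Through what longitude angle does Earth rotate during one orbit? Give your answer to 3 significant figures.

24.2°

Semi-major axis a = 6371 + 591 = 6962 km. Period T = 2π√(a³/μ) = 2π√(6962³/398600) = 5781.1 s = 96.35 min.
During one orbit Earth rotates (5781.1 / 86164) × 360° = 24.15°.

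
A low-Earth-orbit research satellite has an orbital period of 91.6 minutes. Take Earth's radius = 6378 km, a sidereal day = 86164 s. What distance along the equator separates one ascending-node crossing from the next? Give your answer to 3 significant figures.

T = 91.6 min = 5496.0 s.
During one orbit Earth rotates (5496.0 / 86164) × 360° = 22.96°.
At the equator that is 22.96° × (2π·6378/360) km/° = 22.96 × 111.3 = 2556 km.

2560 km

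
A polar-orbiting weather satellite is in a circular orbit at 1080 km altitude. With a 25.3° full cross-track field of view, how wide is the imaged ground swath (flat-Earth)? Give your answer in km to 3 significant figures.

485 km

Half-angle = 25.3°/2 = 12.65°.
Swath width ≈ 2h·tan(θ/2) = 2 × 1080 × tan(12.65°) = 484.8 km.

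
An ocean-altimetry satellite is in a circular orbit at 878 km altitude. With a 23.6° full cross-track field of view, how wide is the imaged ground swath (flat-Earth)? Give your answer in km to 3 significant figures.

367 km

Half-angle = 23.6°/2 = 11.8°.
Swath width ≈ 2h·tan(θ/2) = 2 × 878 × tan(11.8°) = 366.8 km.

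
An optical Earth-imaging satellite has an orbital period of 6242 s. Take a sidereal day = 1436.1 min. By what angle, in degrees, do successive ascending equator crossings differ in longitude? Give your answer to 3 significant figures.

26.1°

During one orbit Earth rotates (6242.0 / 86166) × 360° = 26.08°.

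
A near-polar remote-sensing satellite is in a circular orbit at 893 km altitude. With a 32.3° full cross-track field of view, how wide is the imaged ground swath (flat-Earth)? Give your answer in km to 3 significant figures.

Half-angle = 32.3°/2 = 16.15°.
Swath width ≈ 2h·tan(θ/2) = 2 × 893 × tan(16.15°) = 517.2 km.

517 km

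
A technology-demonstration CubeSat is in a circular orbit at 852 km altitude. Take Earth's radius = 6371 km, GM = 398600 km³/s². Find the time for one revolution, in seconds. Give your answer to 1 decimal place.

Semi-major axis a = 6371 + 852 = 7223 km. Period T = 2π√(a³/μ) = 2π√(7223³/398600) = 6109.2 s = 101.82 min.

6109.2 seconds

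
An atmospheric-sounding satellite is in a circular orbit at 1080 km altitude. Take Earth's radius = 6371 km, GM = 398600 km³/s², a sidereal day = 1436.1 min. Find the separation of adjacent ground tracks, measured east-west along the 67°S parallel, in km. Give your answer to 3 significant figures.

Semi-major axis a = 6371 + 1080 = 7451 km. Period T = 2π√(a³/μ) = 2π√(7451³/398600) = 6400.8 s = 106.68 min.
Node shift per orbit = (6400.8/86166) × 360° = 26.74°.
Equatorial spacing = 26.74 × 111.2 km/° = 2974 km.
At 67° latitude, spacing = 2974 × cos(67°) = 1162 km.

1160 km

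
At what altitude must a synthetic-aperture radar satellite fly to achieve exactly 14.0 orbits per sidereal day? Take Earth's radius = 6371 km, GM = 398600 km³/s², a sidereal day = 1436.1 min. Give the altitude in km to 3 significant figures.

Required period T = 86166 / 14.0 = 6154.7 s.
From T = 2π√(a³/μ): a = (μ T²/4π²)^(1/3) = (398600 × 6154.7² / 4π²)^(1/3) = 7259 km.
Altitude h = a − R = 7259 − 6371 = 888 km.

888 km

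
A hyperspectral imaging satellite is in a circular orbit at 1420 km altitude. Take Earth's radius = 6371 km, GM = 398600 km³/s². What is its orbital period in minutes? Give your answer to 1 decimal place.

Semi-major axis a = 6371 + 1420 = 7791 km. Period T = 2π√(a³/μ) = 2π√(7791³/398600) = 6843.9 s = 114.06 min.

114.1 min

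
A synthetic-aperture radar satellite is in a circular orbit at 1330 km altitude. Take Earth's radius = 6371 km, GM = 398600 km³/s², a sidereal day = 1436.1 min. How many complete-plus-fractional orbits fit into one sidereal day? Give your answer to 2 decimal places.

Semi-major axis a = 6371 + 1330 = 7701 km. Period T = 2π√(a³/μ) = 2π√(7701³/398600) = 6725.6 s = 112.09 min.
Orbits per sidereal day = 86166 / 6725.6 = 12.812.

12.81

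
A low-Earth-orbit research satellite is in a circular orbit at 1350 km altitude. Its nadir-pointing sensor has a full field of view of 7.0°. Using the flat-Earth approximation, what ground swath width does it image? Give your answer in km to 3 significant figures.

165 km

Half-angle = 7.0°/2 = 3.5°.
Swath width ≈ 2h·tan(θ/2) = 2 × 1350 × tan(3.5°) = 165.1 km.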